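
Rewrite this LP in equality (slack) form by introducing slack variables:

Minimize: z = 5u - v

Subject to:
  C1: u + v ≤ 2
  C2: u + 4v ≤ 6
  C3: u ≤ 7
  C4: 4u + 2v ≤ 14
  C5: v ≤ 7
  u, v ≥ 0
min z = 5u - v

s.t.
  u + v + s1 = 2
  u + 4v + s2 = 6
  u + s3 = 7
  4u + 2v + s4 = 14
  v + s5 = 7
  u, v, s1, s2, s3, s4, s5 ≥ 0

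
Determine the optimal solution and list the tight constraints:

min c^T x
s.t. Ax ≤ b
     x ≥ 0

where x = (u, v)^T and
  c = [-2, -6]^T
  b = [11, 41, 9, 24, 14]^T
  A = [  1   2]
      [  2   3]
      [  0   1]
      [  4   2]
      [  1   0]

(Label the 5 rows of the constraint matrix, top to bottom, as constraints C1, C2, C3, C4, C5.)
Optimal: u = 0, v = 5.5
Slack at optimum:
  C1: slack = 0 (binding)
  C2: slack = 24.5
  C3: slack = 3.5
  C4: slack = 13
  C5: slack = 14
  u ≥ 0: u = 0 (binding)
  v ≥ 0: v = 5.5
Binding constraints: C1, u ≥ 0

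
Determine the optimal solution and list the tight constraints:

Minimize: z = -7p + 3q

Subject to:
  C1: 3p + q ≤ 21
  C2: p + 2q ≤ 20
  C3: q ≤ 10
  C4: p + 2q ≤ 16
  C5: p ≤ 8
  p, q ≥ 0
Optimal: p = 7, q = 0
Binding: C1, q ≥ 0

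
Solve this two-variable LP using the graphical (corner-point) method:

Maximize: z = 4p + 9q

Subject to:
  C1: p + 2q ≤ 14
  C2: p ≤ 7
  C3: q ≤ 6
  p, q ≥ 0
p = 2, q = 6, z = 62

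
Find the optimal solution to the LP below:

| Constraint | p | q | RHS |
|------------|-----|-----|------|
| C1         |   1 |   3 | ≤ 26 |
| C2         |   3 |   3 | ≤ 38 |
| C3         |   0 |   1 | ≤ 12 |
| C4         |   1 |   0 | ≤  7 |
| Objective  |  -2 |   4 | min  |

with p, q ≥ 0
Each vertex is the intersection of two constraint boundaries that also satisfies all remaining constraints:
  p = 0 and q = 0 → (0, 0)
  p = 7 and q = 0 → (7, 0)
  3p + 3q = 38 and p = 7 → (7, 5.667)
  p + 3q = 26 and 3p + 3q = 38 → (6, 6.667)
  p + 3q = 26 and p = 0 → (0, 8.667)

Evaluating z = -2p + 4q at each vertex:
  (0, 0): z = 0
  (7, 0): z = -14
  (7, 5.667): z = 8.667
  (6, 6.667): z = 14.67
  (0, 8.667): z = 34.67

The minimum is at (7, 0) with z = -14.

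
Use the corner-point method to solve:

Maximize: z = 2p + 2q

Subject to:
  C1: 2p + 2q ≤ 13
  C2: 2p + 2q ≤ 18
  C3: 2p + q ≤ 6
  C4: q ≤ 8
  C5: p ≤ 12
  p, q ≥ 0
Each vertex is the intersection of two constraint boundaries that also satisfies all remaining constraints:
  p = 0 and q = 0 → (0, 0)
  2p + q = 6 and q = 0 → (3, 0)
  2p + q = 6 and p = 0 → (0, 6)

Evaluating z = 2p + 2q at each vertex:
  (0, 0): z = 0
  (3, 0): z = 6
  (0, 6): z = 12

The maximum is at (0, 6) with z = 12.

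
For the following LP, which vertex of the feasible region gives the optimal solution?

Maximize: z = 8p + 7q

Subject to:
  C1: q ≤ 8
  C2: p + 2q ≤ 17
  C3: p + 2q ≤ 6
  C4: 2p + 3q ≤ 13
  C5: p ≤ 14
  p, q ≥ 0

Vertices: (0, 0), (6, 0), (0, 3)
Evaluating z = 8p + 7q at each vertex:
  (0, 0): z = 0
  (6, 0): z = 48
  (0, 3): z = 21

The largest value is z = 48, attained at (6, 0).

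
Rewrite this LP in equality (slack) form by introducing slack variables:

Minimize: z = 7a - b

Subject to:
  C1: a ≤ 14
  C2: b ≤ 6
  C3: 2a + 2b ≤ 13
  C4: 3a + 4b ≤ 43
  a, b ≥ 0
min z = 7a - b

s.t.
  a + s1 = 14
  b + s2 = 6
  2a + 2b + s3 = 13
  3a + 4b + s4 = 43
  a, b, s1, s2, s3, s4 ≥ 0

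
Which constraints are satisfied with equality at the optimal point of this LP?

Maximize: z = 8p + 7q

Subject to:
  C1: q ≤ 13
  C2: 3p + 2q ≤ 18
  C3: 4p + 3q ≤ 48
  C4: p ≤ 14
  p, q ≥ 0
Optimal: p = 0, q = 9
Slack at optimum:
  C1: slack = 4
  C2: slack = 0 (binding)
  C3: slack = 21
  C4: slack = 14
  p ≥ 0: p = 0 (binding)
  q ≥ 0: q = 9
Binding constraints: C2, p ≥ 0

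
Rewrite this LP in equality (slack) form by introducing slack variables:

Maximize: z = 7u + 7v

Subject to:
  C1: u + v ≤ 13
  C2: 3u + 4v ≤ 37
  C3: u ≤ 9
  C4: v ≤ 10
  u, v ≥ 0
max z = 7u + 7v

s.t.
  u + v + s1 = 13
  3u + 4v + s2 = 37
  u + s3 = 9
  v + s4 = 10
  u, v, s1, s2, s3, s4 ≥ 0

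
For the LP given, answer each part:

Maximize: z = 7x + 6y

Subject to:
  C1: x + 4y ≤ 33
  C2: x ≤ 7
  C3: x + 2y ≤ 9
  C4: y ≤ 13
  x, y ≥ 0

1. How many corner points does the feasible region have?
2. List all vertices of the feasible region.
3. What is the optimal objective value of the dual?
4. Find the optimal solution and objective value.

1. 4
2. (0, 0), (7, 0), (7, 1), (0, 4.5)
3. 55 (by strong duality, equal to the primal optimum)
4. x = 7, y = 1, z = 55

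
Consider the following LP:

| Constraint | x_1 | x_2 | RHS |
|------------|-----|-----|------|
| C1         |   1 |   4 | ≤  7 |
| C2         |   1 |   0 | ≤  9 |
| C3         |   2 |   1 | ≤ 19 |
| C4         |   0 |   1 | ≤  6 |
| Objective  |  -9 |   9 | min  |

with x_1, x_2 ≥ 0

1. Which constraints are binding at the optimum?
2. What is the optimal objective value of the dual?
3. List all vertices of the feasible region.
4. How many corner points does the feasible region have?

1. C1, x_2 ≥ 0
2. -63 (by strong duality, equal to the primal optimum)
3. (0, 0), (7, 0), (0, 1.75)
4. 3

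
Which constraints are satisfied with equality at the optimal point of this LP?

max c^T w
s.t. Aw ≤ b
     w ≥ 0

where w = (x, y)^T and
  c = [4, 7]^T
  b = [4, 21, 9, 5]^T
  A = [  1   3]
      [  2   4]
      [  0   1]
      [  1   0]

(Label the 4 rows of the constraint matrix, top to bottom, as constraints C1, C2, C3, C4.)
Optimal: x = 4, y = 0
Slack at optimum:
  C1: slack = 0 (binding)
  C2: slack = 13
  C3: slack = 9
  C4: slack = 1
  x ≥ 0: x = 4
  y ≥ 0: y = 0 (binding)
Binding constraints: C1, y ≥ 0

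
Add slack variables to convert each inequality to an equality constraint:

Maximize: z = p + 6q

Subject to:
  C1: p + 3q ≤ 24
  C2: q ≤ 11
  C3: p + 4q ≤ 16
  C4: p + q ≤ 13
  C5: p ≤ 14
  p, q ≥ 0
max z = p + 6q

s.t.
  p + 3q + s1 = 24
  q + s2 = 11
  p + 4q + s3 = 16
  p + q + s4 = 13
  p + s5 = 14
  p, q, s1, s2, s3, s4, s5 ≥ 0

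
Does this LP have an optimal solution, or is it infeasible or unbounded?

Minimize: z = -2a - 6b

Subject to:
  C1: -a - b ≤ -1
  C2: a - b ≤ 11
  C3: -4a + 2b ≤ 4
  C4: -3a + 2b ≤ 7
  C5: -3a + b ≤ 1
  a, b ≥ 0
Feasible point: (0, 1) satisfies every constraint, so the LP is feasible.
Direction d = (1, 1): for each constraint row a, a·d ≤ 0 —
  (-1)(1) + (-1)(1) = -2 ≤ 0
  (1)(1) + (-1)(1) = 0 ≤ 0
  (-4)(1) + (2)(1) = -2 ≤ 0
  (-3)(1) + (2)(1) = -1 ≤ 0
  (-3)(1) + (1)(1) = -2 ≤ 0
and d ≥ 0, so (0, 1) + t·d stays feasible for every t ≥ 0. Along this ray z = -2a - 6b changes by -8 per unit t, so z → −∞.

Unbounded — the objective can decrease without bound over the feasible region.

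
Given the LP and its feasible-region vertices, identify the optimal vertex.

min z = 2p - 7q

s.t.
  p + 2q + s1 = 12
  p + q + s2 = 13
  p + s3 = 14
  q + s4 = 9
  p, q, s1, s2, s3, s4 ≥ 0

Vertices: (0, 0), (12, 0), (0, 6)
Evaluating z = 2p - 7q at each vertex:
  (0, 0): z = 0
  (12, 0): z = 24
  (0, 6): z = -42

The smallest value is z = -42, attained at (0, 6).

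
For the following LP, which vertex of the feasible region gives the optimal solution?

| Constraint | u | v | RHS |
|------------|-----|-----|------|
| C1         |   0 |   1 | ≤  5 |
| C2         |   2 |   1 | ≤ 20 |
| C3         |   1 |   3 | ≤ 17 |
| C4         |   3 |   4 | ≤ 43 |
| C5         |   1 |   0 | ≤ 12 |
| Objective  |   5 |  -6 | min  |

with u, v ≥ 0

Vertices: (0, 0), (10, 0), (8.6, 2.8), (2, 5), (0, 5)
Evaluating z = 5u - 6v at each vertex:
  (0, 0): z = 0
  (10, 0): z = 50
  (8.6, 2.8): z = 26.2
  (2, 5): z = -20
  (0, 5): z = -30

The smallest value is z = -30, attained at (0, 5).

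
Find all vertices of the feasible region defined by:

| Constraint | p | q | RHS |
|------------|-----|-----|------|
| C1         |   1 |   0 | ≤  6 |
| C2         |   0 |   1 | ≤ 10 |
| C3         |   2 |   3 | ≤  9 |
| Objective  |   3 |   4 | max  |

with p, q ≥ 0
Each vertex is the intersection of two constraint boundaries that also satisfies all remaining constraints:
  p = 0 and q = 0 → (0, 0)
  2p + 3q = 9 and q = 0 → (4.5, 0)
  2p + 3q = 9 and p = 0 → (0, 3)

Vertices: (0, 0), (4.5, 0), (0, 3)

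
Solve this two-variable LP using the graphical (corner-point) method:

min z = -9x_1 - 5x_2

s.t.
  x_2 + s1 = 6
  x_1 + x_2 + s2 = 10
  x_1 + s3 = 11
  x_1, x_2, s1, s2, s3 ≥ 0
Each vertex is the intersection of two constraint boundaries that also satisfies all remaining constraints:
  x_1 = 0 and x_2 = 0 → (0, 0)
  x_1 + x_2 = 10 and x_2 = 0 → (10, 0)
  x_2 = 6 and x_1 + x_2 = 10 → (4, 6)
  x_2 = 6 and x_1 = 0 → (0, 6)

Evaluating z = -9x_1 - 5x_2 at each vertex:
  (0, 0): z = 0
  (10, 0): z = -90
  (4, 6): z = -66
  (0, 6): z = -30

The minimum is at (10, 0) with z = -90.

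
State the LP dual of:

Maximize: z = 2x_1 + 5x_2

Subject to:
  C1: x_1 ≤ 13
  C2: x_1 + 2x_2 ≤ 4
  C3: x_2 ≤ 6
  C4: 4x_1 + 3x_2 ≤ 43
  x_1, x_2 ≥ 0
Minimize: z = 13y1 + 4y2 + 6y3 + 43y4

Subject to:
  C1: -y1 - y2 - 4y4 ≤ -2
  C2: -2y2 - y3 - 3y4 ≤ -5
  y1, y2, y3, y4 ≥ 0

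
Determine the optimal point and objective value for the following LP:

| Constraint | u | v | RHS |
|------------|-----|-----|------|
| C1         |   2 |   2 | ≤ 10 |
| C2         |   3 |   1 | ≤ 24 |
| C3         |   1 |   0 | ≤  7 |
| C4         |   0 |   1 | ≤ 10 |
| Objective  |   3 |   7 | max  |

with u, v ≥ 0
Each vertex is the intersection of two constraint boundaries that also satisfies all remaining constraints:
  u = 0 and v = 0 → (0, 0)
  2u + 2v = 10 and v = 0 → (5, 0)
  2u + 2v = 10 and u = 0 → (0, 5)

Evaluating z = 3u + 7v at each vertex:
  (0, 0): z = 0
  (5, 0): z = 15
  (0, 5): z = 35

The maximum is at (0, 5) with z = 35.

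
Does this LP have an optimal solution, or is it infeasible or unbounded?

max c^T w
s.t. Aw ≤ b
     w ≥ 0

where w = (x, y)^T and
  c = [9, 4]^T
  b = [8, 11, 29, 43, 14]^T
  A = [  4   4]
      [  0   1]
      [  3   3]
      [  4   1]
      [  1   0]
The point (2, 0) satisfies every constraint, so the LP is feasible; the constraints give x ≤ 14 and y ≤ 11, which with x, y ≥ 0 keep the feasible region inside a bounded box. A feasible, bounded LP attains a finite optimum at a vertex.

Evaluating z = 9x + 4y at each vertex:
  (0, 0): z = 0
  (2, 0): z = 18
  (0, 2): z = 8

The LP has an optimal solution: (2, 0) with z = 18.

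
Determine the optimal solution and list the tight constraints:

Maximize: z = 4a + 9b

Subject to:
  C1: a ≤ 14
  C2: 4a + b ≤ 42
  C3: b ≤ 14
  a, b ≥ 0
Optimal: a = 7, b = 14
Slack at optimum:
  C1: slack = 7
  C2: slack = 0 (binding)
  C3: slack = 0 (binding)
  a ≥ 0: a = 7
  b ≥ 0: b = 14
Binding constraints: C2, C3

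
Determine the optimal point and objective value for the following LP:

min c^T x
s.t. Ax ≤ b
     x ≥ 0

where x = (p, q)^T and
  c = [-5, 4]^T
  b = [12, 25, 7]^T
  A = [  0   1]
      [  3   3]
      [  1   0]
Each vertex is the intersection of two constraint boundaries that also satisfies all remaining constraints:
  p = 0 and q = 0 → (0, 0)
  p = 7 and q = 0 → (7, 0)
  3p + 3q = 25 and p = 7 → (7, 1.333)
  3p + 3q = 25 and p = 0 → (0, 8.333)

Evaluating z = -5p + 4q at each vertex:
  (0, 0): z = 0
  (7, 0): z = -35
  (7, 1.333): z = -29.67
  (0, 8.333): z = 33.33

The minimum is at (7, 0) with z = -35.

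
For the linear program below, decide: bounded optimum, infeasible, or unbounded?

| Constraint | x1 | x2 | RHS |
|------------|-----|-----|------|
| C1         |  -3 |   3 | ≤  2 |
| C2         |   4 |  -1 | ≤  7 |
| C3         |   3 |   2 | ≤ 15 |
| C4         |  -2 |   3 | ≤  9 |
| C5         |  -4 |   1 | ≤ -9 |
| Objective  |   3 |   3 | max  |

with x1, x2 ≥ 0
C2 requires 4x1 - x2 ≤ 7, while C5 (-4x1 + x2 ≤ -9) is equivalent to 4x1 - x2 ≥ 9. Together they would need 9 ≤ 4x1 - x2 ≤ 7, which is impossible since 9 > 7. No point satisfies all constraints.

The feasible region is empty; the LP is infeasible.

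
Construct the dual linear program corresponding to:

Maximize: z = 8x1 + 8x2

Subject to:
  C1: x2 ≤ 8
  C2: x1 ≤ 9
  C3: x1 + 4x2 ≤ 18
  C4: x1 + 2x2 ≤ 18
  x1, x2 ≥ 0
Minimize: z = 8y1 + 9y2 + 18y3 + 18y4

Subject to:
  C1: -y2 - y3 - y4 ≤ -8
  C2: -y1 - 4y3 - 2y4 ≤ -8
  y1, y2, y3, y4 ≥ 0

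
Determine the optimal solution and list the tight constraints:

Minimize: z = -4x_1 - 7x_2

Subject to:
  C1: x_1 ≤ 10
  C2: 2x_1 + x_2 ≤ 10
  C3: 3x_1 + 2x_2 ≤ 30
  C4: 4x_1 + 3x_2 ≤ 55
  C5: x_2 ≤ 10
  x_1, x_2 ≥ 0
Optimal: x_1 = 0, x_2 = 10
Binding: C2, C5, x_1 ≥ 0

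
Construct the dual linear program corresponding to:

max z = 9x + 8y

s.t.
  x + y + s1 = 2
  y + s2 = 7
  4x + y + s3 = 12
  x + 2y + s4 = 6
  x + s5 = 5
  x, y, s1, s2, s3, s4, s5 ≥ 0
Minimize: z = 2y1 + 7y2 + 12y3 + 6y4 + 5y5

Subject to:
  C1: -y1 - 4y3 - y4 - y5 ≤ -9
  C2: -y1 - y2 - y3 - 2y4 ≤ -8
  y1, y2, y3, y4, y5 ≥ 0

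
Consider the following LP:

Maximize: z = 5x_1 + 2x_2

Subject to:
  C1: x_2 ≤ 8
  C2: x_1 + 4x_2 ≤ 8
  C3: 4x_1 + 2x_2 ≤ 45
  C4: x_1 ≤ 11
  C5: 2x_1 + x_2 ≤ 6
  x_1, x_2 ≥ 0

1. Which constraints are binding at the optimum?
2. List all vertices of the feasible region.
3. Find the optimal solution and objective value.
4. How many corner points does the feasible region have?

1. C5, x_2 ≥ 0
2. (0, 0), (3, 0), (2.286, 1.429), (0, 2)
3. x_1 = 3, x_2 = 0, z = 15
4. 4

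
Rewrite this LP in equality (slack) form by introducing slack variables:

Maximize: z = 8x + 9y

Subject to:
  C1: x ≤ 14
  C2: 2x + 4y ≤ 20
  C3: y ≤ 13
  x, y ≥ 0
max z = 8x + 9y

s.t.
  x + s1 = 14
  2x + 4y + s2 = 20
  y + s3 = 13
  x, y, s1, s2, s3 ≥ 0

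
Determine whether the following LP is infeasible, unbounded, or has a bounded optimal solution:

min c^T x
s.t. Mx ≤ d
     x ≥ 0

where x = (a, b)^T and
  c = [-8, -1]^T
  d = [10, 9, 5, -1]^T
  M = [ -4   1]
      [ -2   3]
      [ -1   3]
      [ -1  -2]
Feasible point: (0, 1) satisfies every constraint, so the LP is feasible.
Direction d = (1, 0): for each constraint row a, a·d ≤ 0 —
  (-4)(1) + (1)(0) = -4 ≤ 0
  (-2)(1) + (3)(0) = -2 ≤ 0
  (-1)(1) + (3)(0) = -1 ≤ 0
  (-1)(1) + (-2)(0) = -1 ≤ 0
and d ≥ 0, so (0, 1) + t·d stays feasible for every t ≥ 0. Along this ray z = -8a - b changes by -8 per unit t, so z → −∞.

The LP is unbounded; z can be made arbitrarily small.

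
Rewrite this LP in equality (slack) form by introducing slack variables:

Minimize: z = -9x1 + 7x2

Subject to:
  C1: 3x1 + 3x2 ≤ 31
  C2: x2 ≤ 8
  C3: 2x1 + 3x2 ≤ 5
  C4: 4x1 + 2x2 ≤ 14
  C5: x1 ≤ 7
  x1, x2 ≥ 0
min z = -9x1 + 7x2

s.t.
  3x1 + 3x2 + s1 = 31
  x2 + s2 = 8
  2x1 + 3x2 + s3 = 5
  4x1 + 2x2 + s4 = 14
  x1 + s5 = 7
  x1, x2, s1, s2, s3, s4, s5 ≥ 0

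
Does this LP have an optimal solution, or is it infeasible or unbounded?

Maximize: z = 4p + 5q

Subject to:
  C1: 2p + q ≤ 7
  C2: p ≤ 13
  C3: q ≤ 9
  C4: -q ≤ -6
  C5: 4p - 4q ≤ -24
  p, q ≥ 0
The point (0, 7) satisfies every constraint, so the LP is feasible; the constraints give p ≤ 13 and q ≤ 9, which with p, q ≥ 0 keep the feasible region inside a bounded box. A feasible, bounded LP attains a finite optimum at a vertex.

Evaluating z = 4p + 5q at each vertex:
  (0, 6): z = 30
  (0.3333, 6.333): z = 33
  (0, 7): z = 35

Feasible with finite optimum z* = 35 at (0, 7).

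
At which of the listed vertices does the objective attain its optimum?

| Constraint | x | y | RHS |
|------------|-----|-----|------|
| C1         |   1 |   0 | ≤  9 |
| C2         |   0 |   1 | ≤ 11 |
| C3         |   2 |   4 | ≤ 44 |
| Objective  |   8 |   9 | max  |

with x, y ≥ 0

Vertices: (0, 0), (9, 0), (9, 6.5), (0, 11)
Evaluating z = 8x + 9y at each vertex:
  (0, 0): z = 0
  (9, 0): z = 72
  (9, 6.5): z = 130.5
  (0, 11): z = 99

The largest value is z = 130.5, attained at (9, 6.5).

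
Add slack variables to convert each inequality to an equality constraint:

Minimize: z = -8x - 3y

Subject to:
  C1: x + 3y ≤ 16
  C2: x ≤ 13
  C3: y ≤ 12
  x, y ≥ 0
min z = -8x - 3y

s.t.
  x + 3y + s1 = 16
  x + s2 = 13
  y + s3 = 12
  x, y, s1, s2, s3 ≥ 0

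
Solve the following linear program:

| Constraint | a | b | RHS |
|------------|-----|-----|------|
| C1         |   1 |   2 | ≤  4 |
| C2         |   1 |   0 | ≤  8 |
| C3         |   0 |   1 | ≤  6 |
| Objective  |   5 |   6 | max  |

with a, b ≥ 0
Each vertex is the intersection of two constraint boundaries that also satisfies all remaining constraints:
  a = 0 and b = 0 → (0, 0)
  a + 2b = 4 and b = 0 → (4, 0)
  a + 2b = 4 and a = 0 → (0, 2)

Evaluating z = 5a + 6b at each vertex:
  (0, 0): z = 0
  (4, 0): z = 20
  (0, 2): z = 12

The maximum is at (4, 0) with z = 20.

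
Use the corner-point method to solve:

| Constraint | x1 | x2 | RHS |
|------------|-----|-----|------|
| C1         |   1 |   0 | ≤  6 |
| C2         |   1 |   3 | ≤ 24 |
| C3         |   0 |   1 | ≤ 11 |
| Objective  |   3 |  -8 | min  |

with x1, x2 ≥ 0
Each vertex is the intersection of two constraint boundaries that also satisfies all remaining constraints:
  x1 = 0 and x2 = 0 → (0, 0)
  x1 = 6 and x2 = 0 → (6, 0)
  x1 = 6 and x1 + 3x2 = 24 → (6, 6)
  x1 + 3x2 = 24 and x1 = 0 → (0, 8)

Evaluating z = 3x1 - 8x2 at each vertex:
  (0, 0): z = 0
  (6, 0): z = 18
  (6, 6): z = -30
  (0, 8): z = -64

The minimum is at (0, 8) with z = -64.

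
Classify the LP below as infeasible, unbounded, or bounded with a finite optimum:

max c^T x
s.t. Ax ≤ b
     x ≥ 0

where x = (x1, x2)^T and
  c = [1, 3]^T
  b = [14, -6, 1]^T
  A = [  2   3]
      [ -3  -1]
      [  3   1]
One constraint requires 3x1 + x2 ≤ 1, while the constraint -3x1 - x2 ≤ -6 is equivalent to 3x1 + x2 ≥ 6. Together they would need 6 ≤ 3x1 + x2 ≤ 1, which is impossible since 6 > 1. No point satisfies all constraints.

Infeasible: no point satisfies all constraints simultaneously.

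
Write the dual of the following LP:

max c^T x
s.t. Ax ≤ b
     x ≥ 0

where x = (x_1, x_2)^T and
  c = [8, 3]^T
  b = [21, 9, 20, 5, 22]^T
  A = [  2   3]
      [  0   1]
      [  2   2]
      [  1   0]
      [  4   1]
Minimize: z = 21y1 + 9y2 + 20y3 + 5y4 + 22y5

Subject to:
  C1: -2y1 - 2y3 - y4 - 4y5 ≤ -8
  C2: -3y1 - y2 - 2y3 - y5 ≤ -3
  y1, y2, y3, y4, y5 ≥ 0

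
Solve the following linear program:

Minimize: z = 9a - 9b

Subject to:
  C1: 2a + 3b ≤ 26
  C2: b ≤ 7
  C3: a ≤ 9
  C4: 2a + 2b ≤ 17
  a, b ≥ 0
a = 0, b = 7, z = -63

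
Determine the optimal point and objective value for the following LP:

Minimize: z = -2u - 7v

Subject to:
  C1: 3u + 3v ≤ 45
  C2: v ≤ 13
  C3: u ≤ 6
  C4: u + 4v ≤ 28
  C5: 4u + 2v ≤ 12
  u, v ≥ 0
Each vertex is the intersection of two constraint boundaries that also satisfies all remaining constraints:
  u = 0 and v = 0 → (0, 0)
  4u + 2v = 12 and v = 0 → (3, 0)
  4u + 2v = 12 and u = 0 → (0, 6)

Evaluating z = -2u - 7v at each vertex:
  (0, 0): z = 0
  (3, 0): z = -6
  (0, 6): z = -42

The minimum is at (0, 6) with z = -42.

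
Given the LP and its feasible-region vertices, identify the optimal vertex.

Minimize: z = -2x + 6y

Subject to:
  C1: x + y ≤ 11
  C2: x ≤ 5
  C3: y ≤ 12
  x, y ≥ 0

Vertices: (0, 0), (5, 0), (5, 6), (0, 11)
Evaluating z = -2x + 6y at each vertex:
  (0, 0): z = 0
  (5, 0): z = -10
  (5, 6): z = 26
  (0, 11): z = 66

The smallest value is z = -10, attained at (5, 0).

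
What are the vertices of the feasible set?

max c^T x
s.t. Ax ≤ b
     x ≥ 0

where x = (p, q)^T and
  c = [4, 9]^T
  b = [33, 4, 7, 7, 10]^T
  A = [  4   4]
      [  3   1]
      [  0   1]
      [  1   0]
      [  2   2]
Each vertex is the intersection of two constraint boundaries that also satisfies all remaining constraints:
  p = 0 and q = 0 → (0, 0)
  3p + q = 4 and q = 0 → (1.333, 0)
  3p + q = 4 and p = 0 → (0, 4)

Vertices: (0, 0), (1.333, 0), (0, 4)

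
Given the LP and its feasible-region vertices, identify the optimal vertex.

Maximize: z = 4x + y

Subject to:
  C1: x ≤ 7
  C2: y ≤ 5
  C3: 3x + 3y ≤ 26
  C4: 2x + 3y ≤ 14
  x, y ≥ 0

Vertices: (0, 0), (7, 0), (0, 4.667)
Evaluating z = 4x + y at each vertex:
  (0, 0): z = 0
  (7, 0): z = 28
  (0, 4.667): z = 4.667

The largest value is z = 28, attained at (7, 0).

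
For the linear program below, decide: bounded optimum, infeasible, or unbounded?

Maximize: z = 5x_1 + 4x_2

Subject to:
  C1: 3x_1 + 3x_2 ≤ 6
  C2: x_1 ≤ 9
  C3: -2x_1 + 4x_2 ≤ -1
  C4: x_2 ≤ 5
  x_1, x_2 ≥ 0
The point (2, 0) satisfies every constraint, so the LP is feasible; the constraints give x_1 ≤ 9 and x_2 ≤ 5, which with x_1, x_2 ≥ 0 keep the feasible region inside a bounded box. A feasible, bounded LP attains a finite optimum at a vertex.

Evaluating z = 5x_1 + 4x_2 at each vertex:
  (0.5, 0): z = 2.5
  (2, 0): z = 10
  (1.5, 0.5): z = 9.5

Feasible with finite optimum z* = 10 at (2, 0).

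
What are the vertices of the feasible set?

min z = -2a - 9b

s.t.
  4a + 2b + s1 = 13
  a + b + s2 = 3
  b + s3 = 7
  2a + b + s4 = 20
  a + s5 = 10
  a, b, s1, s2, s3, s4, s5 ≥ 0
Each vertex is the intersection of two constraint boundaries that also satisfies all remaining constraints:
  a = 0 and b = 0 → (0, 0)
  a + b = 3 and b = 0 → (3, 0)
  a + b = 3 and a = 0 → (0, 3)

Vertices: (0, 0), (3, 0), (0, 3)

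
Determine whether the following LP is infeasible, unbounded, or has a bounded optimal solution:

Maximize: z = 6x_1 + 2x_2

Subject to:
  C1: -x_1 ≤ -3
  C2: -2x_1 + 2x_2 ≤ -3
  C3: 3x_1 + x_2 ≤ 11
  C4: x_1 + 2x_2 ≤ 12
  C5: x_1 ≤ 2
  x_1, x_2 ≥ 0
C5 requires x_1 ≤ 2, while C1 (-x_1 ≤ -3) is equivalent to x_1 ≥ 3. Together they would need 3 ≤ x_1 ≤ 2, which is impossible since 3 > 2. No point satisfies all constraints.

Infeasible: no point satisfies all constraints simultaneously.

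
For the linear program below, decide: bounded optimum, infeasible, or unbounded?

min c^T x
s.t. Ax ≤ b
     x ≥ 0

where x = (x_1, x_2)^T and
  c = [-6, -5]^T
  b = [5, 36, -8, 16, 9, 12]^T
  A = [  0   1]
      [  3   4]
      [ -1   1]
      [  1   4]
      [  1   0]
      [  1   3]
The point (9, 1) satisfies every constraint, so the LP is feasible; the constraints give x_1 ≤ 9 and x_2 ≤ 5, which with x_1, x_2 ≥ 0 keep the feasible region inside a bounded box. A feasible, bounded LP attains a finite optimum at a vertex.

Feasible with finite optimum z* = -59 at (9, 1).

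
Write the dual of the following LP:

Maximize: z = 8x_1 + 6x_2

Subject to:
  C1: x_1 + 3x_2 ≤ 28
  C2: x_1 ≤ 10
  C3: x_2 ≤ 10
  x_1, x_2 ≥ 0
Minimize: z = 28y1 + 10y2 + 10y3

Subject to:
  C1: -y1 - y2 ≤ -8
  C2: -3y1 - y3 ≤ -6
  y1, y2, y3 ≥ 0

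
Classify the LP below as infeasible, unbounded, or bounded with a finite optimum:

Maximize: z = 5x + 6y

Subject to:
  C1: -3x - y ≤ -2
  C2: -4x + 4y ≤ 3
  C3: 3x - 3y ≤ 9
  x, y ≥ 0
Feasible point: (1, 0) satisfies every constraint, so the LP is feasible.
Direction d = (1, 1): for each constraint row a, a·d ≤ 0 —
  (-3)(1) + (-1)(1) = -4 ≤ 0
  (-4)(1) + (4)(1) = 0 ≤ 0
  (3)(1) + (-3)(1) = 0 ≤ 0
and d ≥ 0, so (1, 0) + t·d stays feasible for every t ≥ 0. Along this ray z = 5x + 6y changes by 11 per unit t, so z → +∞.

The LP is unbounded; z can be made arbitrarily large.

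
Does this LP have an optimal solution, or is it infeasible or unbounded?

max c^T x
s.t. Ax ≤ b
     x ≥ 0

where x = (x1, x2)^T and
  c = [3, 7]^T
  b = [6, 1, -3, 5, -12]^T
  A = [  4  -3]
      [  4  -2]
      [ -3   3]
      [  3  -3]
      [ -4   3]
One constraint requires 4x1 - 3x2 ≤ 6, while the constraint -4x1 + 3x2 ≤ -12 is equivalent to 4x1 - 3x2 ≥ 12. Together they would need 12 ≤ 4x1 - 3x2 ≤ 6, which is impossible since 12 > 6. No point satisfies all constraints.

Infeasible — the constraint set is empty.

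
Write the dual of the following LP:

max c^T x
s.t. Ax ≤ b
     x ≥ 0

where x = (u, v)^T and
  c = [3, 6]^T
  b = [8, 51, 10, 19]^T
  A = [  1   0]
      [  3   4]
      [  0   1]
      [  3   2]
Minimize: z = 8y1 + 51y2 + 10y3 + 19y4

Subject to:
  C1: -y1 - 3y2 - 3y4 ≤ -3
  C2: -4y2 - y3 - 2y4 ≤ -6
  y1, y2, y3, y4 ≥ 0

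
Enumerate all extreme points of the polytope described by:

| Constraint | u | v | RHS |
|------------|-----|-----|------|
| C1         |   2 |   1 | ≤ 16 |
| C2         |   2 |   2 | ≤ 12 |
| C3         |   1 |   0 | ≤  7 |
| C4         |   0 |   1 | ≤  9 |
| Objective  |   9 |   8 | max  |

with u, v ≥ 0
Each vertex is the intersection of two constraint boundaries that also satisfies all remaining constraints:
  u = 0 and v = 0 → (0, 0)
  2u + 2v = 12 and v = 0 → (6, 0)
  2u + 2v = 12 and u = 0 → (0, 6)

Vertices: (0, 0), (6, 0), (0, 6)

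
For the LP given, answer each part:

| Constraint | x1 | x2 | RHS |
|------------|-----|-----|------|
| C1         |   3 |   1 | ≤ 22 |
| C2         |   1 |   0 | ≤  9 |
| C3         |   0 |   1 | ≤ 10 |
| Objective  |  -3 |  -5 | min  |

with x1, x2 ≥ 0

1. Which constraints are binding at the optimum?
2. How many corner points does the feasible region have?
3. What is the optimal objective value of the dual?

1. C1, C3
2. 4
3. -62 (by strong duality, equal to the primal optimum)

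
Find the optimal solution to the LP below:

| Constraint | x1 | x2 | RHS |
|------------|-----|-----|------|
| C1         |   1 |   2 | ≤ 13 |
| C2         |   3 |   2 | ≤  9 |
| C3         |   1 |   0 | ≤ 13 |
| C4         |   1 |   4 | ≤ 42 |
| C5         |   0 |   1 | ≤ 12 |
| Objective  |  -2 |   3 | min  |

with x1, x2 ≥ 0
x1 = 3, x2 = 0, z = -6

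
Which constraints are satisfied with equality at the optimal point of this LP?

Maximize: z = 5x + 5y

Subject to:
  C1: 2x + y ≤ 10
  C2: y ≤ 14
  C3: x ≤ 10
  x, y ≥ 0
Optimal: x = 0, y = 10
Slack at optimum:
  C1: slack = 0 (binding)
  C2: slack = 4
  C3: slack = 10
  x ≥ 0: x = 0 (binding)
  y ≥ 0: y = 10
Binding constraints: C1, x ≥ 0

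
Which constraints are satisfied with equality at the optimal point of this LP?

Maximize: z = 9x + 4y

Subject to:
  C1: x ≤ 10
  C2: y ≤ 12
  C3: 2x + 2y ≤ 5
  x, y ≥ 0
Optimal: x = 2.5, y = 0
Binding: C3, y ≥ 0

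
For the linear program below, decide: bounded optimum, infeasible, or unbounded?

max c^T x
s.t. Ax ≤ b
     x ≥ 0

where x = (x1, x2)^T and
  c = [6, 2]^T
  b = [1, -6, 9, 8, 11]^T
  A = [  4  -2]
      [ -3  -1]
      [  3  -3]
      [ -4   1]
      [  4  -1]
Feasible point: (1, 3) satisfies every constraint, so the LP is feasible.
Direction d = (1, 4): for each constraint row a, a·d ≤ 0 —
  (4)(1) + (-2)(4) = -4 ≤ 0
  (-3)(1) + (-1)(4) = -7 ≤ 0
  (3)(1) + (-3)(4) = -9 ≤ 0
  (-4)(1) + (1)(4) = 0 ≤ 0
  (4)(1) + (-1)(4) = 0 ≤ 0
and d ≥ 0, so (1, 3) + t·d stays feasible for every t ≥ 0. Along this ray z = 6x1 + 2x2 changes by 14 per unit t, so z → +∞.

Unbounded: there is a feasible ray along which z → +∞.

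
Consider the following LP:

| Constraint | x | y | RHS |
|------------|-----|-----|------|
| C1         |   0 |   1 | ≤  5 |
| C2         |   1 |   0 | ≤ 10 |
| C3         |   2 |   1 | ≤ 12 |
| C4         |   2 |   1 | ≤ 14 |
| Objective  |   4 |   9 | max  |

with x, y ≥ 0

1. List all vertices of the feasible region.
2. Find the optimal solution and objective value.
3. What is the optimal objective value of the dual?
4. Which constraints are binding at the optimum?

1. (0, 0), (6, 0), (3.5, 5), (0, 5)
2. x = 3.5, y = 5, z = 59
3. 59 (by strong duality, equal to the primal optimum)
4. C1, C3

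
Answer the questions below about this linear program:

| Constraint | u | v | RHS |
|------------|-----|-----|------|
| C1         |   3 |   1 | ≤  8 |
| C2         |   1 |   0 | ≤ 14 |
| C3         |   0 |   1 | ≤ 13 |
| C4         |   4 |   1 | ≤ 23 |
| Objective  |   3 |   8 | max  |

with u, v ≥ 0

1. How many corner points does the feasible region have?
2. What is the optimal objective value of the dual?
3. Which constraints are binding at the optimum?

1. 3
2. 64 (by strong duality, equal to the primal optimum)
3. C1, u ≥ 0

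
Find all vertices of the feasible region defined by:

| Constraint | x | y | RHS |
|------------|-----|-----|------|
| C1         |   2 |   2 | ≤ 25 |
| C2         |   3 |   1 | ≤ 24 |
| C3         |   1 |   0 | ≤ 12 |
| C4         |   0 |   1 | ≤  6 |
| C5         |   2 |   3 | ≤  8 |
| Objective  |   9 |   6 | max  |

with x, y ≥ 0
Each vertex is the intersection of two constraint boundaries that also satisfies all remaining constraints:
  x = 0 and y = 0 → (0, 0)
  2x + 3y = 8 and y = 0 → (4, 0)
  2x + 3y = 8 and x = 0 → (0, 2.667)

Vertices: (0, 0), (4, 0), (0, 2.667)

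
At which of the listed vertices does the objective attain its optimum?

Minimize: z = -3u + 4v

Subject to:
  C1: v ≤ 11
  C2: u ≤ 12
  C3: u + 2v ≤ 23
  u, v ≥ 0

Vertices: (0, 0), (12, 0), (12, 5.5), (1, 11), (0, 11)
Evaluating z = -3u + 4v at each vertex:
  (0, 0): z = 0
  (12, 0): z = -36
  (12, 5.5): z = -14
  (1, 11): z = 41
  (0, 11): z = 44

The smallest value is z = -36, attained at (12, 0).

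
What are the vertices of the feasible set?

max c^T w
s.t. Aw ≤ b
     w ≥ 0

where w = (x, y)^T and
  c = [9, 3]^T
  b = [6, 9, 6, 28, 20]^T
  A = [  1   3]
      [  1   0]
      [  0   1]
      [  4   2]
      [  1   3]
Each vertex is the intersection of two constraint boundaries that also satisfies all remaining constraints:
  x = 0 and y = 0 → (0, 0)
  x + 3y = 6 and y = 0 → (6, 0)
  x + 3y = 6 and x = 0 → (0, 2)

Vertices: (0, 0), (6, 0), (0, 2)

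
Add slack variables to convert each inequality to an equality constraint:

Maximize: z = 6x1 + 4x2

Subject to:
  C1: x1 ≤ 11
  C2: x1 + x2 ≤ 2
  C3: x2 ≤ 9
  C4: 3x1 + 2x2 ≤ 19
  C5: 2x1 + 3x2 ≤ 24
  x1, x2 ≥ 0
max z = 6x1 + 4x2

s.t.
  x1 + s1 = 11
  x1 + x2 + s2 = 2
  x2 + s3 = 9
  3x1 + 2x2 + s4 = 19
  2x1 + 3x2 + s5 = 24
  x1, x2, s1, s2, s3, s4, s5 ≥ 0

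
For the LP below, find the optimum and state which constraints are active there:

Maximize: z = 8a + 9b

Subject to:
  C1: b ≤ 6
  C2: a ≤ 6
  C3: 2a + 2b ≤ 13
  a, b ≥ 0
Optimal: a = 0.5, b = 6
Binding: C1, C3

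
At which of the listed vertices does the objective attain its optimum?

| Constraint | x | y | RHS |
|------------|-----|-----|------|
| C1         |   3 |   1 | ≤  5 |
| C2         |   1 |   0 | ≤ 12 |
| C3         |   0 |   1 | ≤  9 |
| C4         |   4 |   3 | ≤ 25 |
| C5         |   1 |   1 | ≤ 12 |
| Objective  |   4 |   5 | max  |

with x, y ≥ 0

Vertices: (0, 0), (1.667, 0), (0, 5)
(0, 5) with z = 25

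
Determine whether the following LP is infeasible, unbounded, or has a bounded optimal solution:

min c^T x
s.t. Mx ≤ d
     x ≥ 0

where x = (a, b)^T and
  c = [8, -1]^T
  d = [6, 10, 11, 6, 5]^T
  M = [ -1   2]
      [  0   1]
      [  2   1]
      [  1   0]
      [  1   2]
The point (0, 2.5) satisfies every constraint, so the LP is feasible; the constraints give a ≤ 6 and b ≤ 10, which with a, b ≥ 0 keep the feasible region inside a bounded box. A feasible, bounded LP attains a finite optimum at a vertex.

Evaluating z = 8a - b at each vertex:
  (0, 0): z = 0
  (5, 0): z = 40
  (0, 2.5): z = -2.5

Feasible with finite optimum z* = -2.5 at (0, 2.5).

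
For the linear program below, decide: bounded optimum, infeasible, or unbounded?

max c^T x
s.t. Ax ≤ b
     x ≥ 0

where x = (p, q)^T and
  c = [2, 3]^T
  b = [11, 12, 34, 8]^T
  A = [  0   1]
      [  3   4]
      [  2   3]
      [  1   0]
The point (0, 3) satisfies every constraint, so the LP is feasible; the constraints give p ≤ 8 and q ≤ 11, which with p, q ≥ 0 keep the feasible region inside a bounded box. A feasible, bounded LP attains a finite optimum at a vertex.

The LP has an optimal solution: (0, 3) with z = 9.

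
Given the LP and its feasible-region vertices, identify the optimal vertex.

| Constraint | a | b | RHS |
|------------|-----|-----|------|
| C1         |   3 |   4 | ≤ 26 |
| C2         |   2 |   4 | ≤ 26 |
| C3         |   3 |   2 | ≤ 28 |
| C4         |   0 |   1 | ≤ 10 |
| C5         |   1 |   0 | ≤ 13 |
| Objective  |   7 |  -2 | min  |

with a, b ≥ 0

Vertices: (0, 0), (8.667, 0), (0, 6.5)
(0, 6.5) with z = -13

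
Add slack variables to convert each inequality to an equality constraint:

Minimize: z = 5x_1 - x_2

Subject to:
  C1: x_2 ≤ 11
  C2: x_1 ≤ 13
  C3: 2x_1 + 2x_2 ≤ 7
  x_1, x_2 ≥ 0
min z = 5x_1 - x_2

s.t.
  x_2 + s1 = 11
  x_1 + s2 = 13
  2x_1 + 2x_2 + s3 = 7
  x_1, x_2, s1, s2, s3 ≥ 0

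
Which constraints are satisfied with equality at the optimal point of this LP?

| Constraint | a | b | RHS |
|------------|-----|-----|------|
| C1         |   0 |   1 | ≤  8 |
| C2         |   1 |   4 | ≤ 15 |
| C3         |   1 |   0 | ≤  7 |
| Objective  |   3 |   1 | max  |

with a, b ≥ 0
Optimal: a = 7, b = 2
Slack at optimum:
  C1: slack = 6
  C2: slack = 0 (binding)
  C3: slack = 0 (binding)
  a ≥ 0: a = 7
  b ≥ 0: b = 2
Binding constraints: C2, C3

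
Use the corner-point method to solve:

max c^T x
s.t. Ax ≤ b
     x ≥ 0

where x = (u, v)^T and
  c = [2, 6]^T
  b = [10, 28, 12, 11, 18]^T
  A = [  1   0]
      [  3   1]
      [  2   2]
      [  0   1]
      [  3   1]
u = 0, v = 6, z = 36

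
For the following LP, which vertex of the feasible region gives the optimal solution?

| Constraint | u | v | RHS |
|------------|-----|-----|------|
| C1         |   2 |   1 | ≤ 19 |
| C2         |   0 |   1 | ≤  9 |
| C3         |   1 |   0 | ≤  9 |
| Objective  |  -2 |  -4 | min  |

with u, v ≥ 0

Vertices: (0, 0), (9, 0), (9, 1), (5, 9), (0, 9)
Evaluating z = -2u - 4v at each vertex:
  (0, 0): z = 0
  (9, 0): z = -18
  (9, 1): z = -22
  (5, 9): z = -46
  (0, 9): z = -36

The smallest value is z = -46, attained at (5, 9).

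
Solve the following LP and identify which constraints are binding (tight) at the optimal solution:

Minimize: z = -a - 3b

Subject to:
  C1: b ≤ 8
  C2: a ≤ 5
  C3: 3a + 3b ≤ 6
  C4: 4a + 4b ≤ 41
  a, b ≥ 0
Optimal: a = 0, b = 2
Slack at optimum:
  C1: slack = 6
  C2: slack = 5
  C3: slack = 0 (binding)
  C4: slack = 33
  a ≥ 0: a = 0 (binding)
  b ≥ 0: b = 2
Binding constraints: C3, a ≥ 0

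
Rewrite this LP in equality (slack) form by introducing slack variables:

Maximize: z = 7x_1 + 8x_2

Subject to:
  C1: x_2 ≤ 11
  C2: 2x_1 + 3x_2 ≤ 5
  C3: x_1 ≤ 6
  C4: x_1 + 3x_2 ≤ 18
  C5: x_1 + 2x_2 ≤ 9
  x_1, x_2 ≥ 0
max z = 7x_1 + 8x_2

s.t.
  x_2 + s1 = 11
  2x_1 + 3x_2 + s2 = 5
  x_1 + s3 = 6
  x_1 + 3x_2 + s4 = 18
  x_1 + 2x_2 + s5 = 9
  x_1, x_2, s1, s2, s3, s4, s5 ≥ 0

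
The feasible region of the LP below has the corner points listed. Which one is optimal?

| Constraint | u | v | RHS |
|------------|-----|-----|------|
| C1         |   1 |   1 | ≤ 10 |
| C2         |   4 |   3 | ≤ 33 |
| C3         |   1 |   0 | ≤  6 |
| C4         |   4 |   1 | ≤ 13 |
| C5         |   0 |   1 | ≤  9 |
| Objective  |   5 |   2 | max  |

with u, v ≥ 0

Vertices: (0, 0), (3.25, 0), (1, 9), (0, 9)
Evaluating z = 5u + 2v at each vertex:
  (0, 0): z = 0
  (3.25, 0): z = 16.25
  (1, 9): z = 23
  (0, 9): z = 18

The largest value is z = 23, attained at (1, 9).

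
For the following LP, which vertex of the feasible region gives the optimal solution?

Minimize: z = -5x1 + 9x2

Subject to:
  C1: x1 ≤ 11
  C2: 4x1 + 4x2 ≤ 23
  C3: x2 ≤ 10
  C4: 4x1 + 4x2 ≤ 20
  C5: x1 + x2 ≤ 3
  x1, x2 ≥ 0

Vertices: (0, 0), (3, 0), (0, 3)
Evaluating z = -5x1 + 9x2 at each vertex:
  (0, 0): z = 0
  (3, 0): z = -15
  (0, 3): z = 27

The smallest value is z = -15, attained at (3, 0).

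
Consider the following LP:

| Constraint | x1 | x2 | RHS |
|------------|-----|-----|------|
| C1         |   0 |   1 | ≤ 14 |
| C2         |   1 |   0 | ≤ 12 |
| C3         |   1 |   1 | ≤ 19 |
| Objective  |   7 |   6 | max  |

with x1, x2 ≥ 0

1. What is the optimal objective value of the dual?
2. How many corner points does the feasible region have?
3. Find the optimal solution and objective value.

1. 126 (by strong duality, equal to the primal optimum)
2. 5
3. x1 = 12, x2 = 7, z = 126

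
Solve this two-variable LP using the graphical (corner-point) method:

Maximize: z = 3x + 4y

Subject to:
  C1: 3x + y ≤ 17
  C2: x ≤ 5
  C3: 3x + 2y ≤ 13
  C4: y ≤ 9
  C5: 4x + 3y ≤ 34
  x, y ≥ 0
Each vertex is the intersection of two constraint boundaries that also satisfies all remaining constraints:
  x = 0 and y = 0 → (0, 0)
  3x + 2y = 13 and y = 0 → (4.333, 0)
  3x + 2y = 13 and x = 0 → (0, 6.5)

Evaluating z = 3x + 4y at each vertex:
  (0, 0): z = 0
  (4.333, 0): z = 13
  (0, 6.5): z = 26

The maximum is at (0, 6.5) with z = 26.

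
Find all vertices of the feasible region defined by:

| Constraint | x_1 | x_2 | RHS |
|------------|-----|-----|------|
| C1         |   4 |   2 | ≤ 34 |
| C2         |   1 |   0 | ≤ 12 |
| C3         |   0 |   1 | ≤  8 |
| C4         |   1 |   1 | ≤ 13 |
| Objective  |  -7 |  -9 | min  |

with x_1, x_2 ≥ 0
Each vertex is the intersection of two constraint boundaries that also satisfies all remaining constraints:
  x_1 = 0 and x_2 = 0 → (0, 0)
  4x_1 + 2x_2 = 34 and x_2 = 0 → (8.5, 0)
  4x_1 + 2x_2 = 34 and x_2 = 8 → (4.5, 8)
  x_2 = 8 and x_1 = 0 → (0, 8)

Vertices: (0, 0), (8.5, 0), (4.5, 8), (0, 8)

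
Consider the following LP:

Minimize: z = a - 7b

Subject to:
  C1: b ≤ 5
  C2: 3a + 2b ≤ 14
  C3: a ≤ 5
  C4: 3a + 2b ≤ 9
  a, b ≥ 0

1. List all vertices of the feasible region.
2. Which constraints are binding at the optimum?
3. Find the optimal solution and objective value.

1. (0, 0), (3, 0), (0, 4.5)
2. C4, a ≥ 0
3. a = 0, b = 4.5, z = -31.5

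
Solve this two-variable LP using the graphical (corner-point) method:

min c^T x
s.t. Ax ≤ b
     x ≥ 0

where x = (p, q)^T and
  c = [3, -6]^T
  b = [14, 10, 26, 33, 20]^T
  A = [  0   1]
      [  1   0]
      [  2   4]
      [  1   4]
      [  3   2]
Each vertex is the intersection of two constraint boundaries that also satisfies all remaining constraints:
  p = 0 and q = 0 → (0, 0)
  3p + 2q = 20 and q = 0 → (6.667, 0)
  2p + 4q = 26 and 3p + 2q = 20 → (3.5, 4.75)
  2p + 4q = 26 and p = 0 → (0, 6.5)

Evaluating z = 3p - 6q at each vertex:
  (0, 0): z = 0
  (6.667, 0): z = 20
  (3.5, 4.75): z = -18
  (0, 6.5): z = -39

The minimum is at (0, 6.5) with z = -39.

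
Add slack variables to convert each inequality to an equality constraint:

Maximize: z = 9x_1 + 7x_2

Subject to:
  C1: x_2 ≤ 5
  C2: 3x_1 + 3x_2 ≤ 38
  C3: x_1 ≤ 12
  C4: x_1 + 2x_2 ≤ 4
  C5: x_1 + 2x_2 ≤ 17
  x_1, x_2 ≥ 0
max z = 9x_1 + 7x_2

s.t.
  x_2 + s1 = 5
  3x_1 + 3x_2 + s2 = 38
  x_1 + s3 = 12
  x_1 + 2x_2 + s4 = 4
  x_1 + 2x_2 + s5 = 17
  x_1, x_2, s1, s2, s3, s4, s5 ≥ 0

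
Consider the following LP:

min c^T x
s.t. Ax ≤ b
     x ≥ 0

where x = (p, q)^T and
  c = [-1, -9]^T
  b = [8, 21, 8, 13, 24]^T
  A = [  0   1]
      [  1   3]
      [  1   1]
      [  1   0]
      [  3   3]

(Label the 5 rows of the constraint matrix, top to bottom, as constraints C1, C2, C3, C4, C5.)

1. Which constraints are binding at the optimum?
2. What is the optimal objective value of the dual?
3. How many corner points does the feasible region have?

1. C2, p ≥ 0
2. -63 (by strong duality, equal to the primal optimum)
3. 4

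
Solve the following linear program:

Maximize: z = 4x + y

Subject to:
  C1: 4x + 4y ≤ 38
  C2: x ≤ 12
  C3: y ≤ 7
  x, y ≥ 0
x = 9.5, y = 0, z = 38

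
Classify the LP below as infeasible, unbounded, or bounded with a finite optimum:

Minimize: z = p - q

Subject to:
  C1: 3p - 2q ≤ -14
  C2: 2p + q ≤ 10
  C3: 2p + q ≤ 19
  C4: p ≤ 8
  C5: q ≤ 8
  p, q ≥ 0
The point (0, 8) satisfies every constraint, so the LP is feasible; the constraints give p ≤ 8 and q ≤ 8, which with p, q ≥ 0 keep the feasible region inside a bounded box. A feasible, bounded LP attains a finite optimum at a vertex.

Evaluating z = p - q at each vertex:
  (0, 7): z = -7
  (0.6667, 8): z = -7.333
  (0, 8): z = -8

The LP has an optimal solution: (0, 8) with z = -8.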